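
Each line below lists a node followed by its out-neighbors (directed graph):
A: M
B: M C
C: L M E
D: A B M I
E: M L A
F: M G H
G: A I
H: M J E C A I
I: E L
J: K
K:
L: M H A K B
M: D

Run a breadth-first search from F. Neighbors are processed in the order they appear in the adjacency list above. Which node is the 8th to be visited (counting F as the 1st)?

Visit F; enqueue M, G, H → queue [M, G, H]
Visit M; enqueue D → queue [G, H, D]
Visit G; enqueue A, I → queue [H, D, A, I]
Visit H; enqueue J, E, C → queue [D, A, I, J, E, C]
Visit D; enqueue B → queue [A, I, J, E, C, B]
Visit A → queue [I, J, E, C, B]
Visit I; enqueue L → queue [J, E, C, B, L]
Visit J; enqueue K → queue [E, C, B, L, K]
Visit E → queue [C, B, L, K]
Visit C → queue [B, L, K]
Visit B → queue [L, K]
Visit L → queue [K]
Visit K → queue []

Visit order: F, M, G, H, D, A, I, J, E, C, B, L, K

J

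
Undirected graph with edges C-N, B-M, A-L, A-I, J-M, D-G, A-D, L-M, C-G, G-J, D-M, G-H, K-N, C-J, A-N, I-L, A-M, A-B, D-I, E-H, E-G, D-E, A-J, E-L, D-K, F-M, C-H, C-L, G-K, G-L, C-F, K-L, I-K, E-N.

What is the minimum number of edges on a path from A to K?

2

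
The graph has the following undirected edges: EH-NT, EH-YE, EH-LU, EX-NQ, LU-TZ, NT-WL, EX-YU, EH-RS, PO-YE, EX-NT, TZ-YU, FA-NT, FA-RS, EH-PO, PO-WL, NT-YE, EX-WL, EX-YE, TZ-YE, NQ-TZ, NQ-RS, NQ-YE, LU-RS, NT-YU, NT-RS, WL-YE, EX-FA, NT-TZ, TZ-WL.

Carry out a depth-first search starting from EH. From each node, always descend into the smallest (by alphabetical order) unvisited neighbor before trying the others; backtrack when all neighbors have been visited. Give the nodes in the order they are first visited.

EH LU RS FA EX NQ TZ NT WL PO YE YU

Visit EH
EH → LU
LU → RS
RS → FA
FA → EX
EX → NQ
NQ → TZ
TZ → NT
NT → WL
WL → PO
PO → YE
NT → YU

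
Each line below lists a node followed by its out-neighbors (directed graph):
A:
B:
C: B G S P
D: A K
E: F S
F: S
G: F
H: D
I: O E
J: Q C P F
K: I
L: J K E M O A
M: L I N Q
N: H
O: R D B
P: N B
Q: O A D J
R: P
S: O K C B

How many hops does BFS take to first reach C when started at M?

3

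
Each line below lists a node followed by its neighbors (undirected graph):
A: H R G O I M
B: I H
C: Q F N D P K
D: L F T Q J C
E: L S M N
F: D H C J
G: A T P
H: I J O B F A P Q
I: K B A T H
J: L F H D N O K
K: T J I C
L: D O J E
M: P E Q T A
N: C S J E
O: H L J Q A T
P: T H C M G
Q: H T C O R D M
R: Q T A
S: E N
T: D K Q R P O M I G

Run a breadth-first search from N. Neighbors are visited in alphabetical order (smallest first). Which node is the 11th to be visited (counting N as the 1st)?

Visit N; enqueue C, E, J, S → queue [C, E, J, S]
Visit C; enqueue D, F, K, P, Q → queue [E, J, S, D, F, K, P, Q]
Visit E; enqueue L, M → queue [J, S, D, F, K, P, Q, L, M]
Visit J; enqueue H, O → queue [S, D, F, K, P, Q, L, M, H, O]
Visit S → queue [D, F, K, P, Q, L, M, H, O]
Visit D; enqueue T → queue [F, K, P, Q, L, M, H, O, T]
Visit F → queue [K, P, Q, L, M, H, O, T]
Visit K; enqueue I → queue [P, Q, L, M, H, O, T, I]
Visit P; enqueue G → queue [Q, L, M, H, O, T, I, G]
Visit Q; enqueue R → queue [L, M, H, O, T, I, G, R]
Visit L → queue [M, H, O, T, I, G, R]
Visit M; enqueue A → queue [H, O, T, I, G, R, A]
Visit H; enqueue B → queue [O, T, I, G, R, A, B]
Visit O → queue [T, I, G, R, A, B]
Visit T → queue [I, G, R, A, B]
Visit I → queue [G, R, A, B]
Visit G → queue [R, A, B]
Visit R → queue [A, B]
Visit A → queue [B]
Visit B → queue []

Visit order: N, C, E, J, S, D, F, K, P, Q, L, M, H, O, T, I, G, R, A, B

L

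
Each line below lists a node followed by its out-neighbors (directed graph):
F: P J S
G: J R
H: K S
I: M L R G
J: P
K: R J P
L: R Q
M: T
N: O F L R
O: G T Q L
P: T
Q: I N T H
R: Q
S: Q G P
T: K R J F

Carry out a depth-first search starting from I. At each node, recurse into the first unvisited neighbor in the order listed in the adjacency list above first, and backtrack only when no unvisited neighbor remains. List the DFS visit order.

Visit I
I → M
M → T
T → K
K → R
R → Q
Q → N
N → O
O → G
G → J
J → P
O → L
N → F
F → S
Q → H

I, M, T, K, R, Q, N, O, G, J, P, L, F, S, H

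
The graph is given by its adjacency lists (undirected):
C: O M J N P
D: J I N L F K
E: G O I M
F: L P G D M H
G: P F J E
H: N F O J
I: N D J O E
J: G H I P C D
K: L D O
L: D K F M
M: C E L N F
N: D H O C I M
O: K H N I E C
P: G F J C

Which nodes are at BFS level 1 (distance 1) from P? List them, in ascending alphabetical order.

C, F, G, J

Level 0: P
Level 1: C, F, G, J
Level 2: D, E, H, I, L, M, N, O
Level 3: K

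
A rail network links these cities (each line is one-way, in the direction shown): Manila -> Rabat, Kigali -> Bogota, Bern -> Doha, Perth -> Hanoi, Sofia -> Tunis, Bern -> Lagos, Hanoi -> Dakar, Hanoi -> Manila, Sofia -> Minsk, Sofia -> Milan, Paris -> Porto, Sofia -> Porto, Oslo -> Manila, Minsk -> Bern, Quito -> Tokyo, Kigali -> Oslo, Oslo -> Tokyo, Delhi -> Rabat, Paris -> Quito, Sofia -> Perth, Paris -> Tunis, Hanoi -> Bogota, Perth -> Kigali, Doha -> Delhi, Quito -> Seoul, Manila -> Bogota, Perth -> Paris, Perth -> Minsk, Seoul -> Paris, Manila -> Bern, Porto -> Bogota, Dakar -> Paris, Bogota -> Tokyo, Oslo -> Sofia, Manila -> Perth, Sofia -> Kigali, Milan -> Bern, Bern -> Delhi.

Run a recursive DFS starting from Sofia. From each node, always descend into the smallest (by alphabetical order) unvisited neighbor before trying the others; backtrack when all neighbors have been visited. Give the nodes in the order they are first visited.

Visit Sofia
Sofia → Kigali
Kigali → Bogota
Bogota → Tokyo
Kigali → Oslo
Oslo → Manila
Manila → Bern
Bern → Delhi
Delhi → Rabat
Bern → Doha
Bern → Lagos
Manila → Perth
Perth → Hanoi
Hanoi → Dakar
Dakar → Paris
Paris → Porto
Paris → Quito
Quito → Seoul
Paris → Tunis
Perth → Minsk
Sofia → Milan

Sofia, Kigali, Bogota, Tokyo, Oslo, Manila, Bern, Delhi, Rabat, Doha, Lagos, Perth, Hanoi, Dakar, Paris, Porto, Quito, Seoul, Tunis, Minsk, Milan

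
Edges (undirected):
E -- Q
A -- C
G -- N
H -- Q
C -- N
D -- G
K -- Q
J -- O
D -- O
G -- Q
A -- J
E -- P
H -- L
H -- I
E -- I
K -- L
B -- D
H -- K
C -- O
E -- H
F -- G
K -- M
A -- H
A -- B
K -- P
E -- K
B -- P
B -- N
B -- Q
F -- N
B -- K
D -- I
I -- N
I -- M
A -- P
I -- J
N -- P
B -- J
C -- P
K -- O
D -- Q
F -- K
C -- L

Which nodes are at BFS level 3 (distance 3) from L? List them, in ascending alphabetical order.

Level 0: L
Level 1: C, H, K
Level 2: A, B, E, F, I, M, N, O, P, Q
Level 3: D, G, J

D, G, J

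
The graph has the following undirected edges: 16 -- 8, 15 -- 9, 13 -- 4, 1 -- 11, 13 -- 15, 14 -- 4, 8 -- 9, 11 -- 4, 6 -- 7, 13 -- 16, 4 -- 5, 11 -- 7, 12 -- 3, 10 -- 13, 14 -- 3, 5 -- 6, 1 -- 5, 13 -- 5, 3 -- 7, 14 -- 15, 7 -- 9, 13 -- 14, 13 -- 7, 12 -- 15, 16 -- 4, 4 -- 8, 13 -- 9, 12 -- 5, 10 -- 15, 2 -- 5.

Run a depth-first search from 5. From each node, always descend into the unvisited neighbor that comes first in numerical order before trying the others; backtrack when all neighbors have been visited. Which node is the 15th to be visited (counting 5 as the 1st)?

Visit 5
5 → 1
1 → 11
11 → 4
4 → 8
8 → 9
9 → 7
7 → 3
3 → 12
12 → 15
15 → 10
10 → 13
13 → 14
13 → 16
7 → 6
5 → 2

Visit order: 5, 1, 11, 4, 8, 9, 7, 3, 12, 15, 10, 13, 14, 16, 6, 2

6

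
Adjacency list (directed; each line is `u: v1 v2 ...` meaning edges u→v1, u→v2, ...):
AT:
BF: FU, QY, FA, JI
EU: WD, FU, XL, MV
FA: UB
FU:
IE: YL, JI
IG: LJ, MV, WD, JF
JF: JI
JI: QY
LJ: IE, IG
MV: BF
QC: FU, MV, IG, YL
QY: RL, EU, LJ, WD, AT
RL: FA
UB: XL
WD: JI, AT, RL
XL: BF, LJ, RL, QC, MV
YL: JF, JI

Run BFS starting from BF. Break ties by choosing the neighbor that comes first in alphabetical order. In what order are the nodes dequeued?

BF FA FU JI QY UB AT EU LJ RL WD XL MV IE IG QC YL JF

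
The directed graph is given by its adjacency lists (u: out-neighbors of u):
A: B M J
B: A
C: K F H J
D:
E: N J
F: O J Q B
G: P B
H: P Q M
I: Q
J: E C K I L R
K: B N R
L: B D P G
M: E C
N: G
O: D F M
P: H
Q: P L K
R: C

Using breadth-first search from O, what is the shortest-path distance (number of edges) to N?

3

Level 0: O
Level 1: D, F, M
Level 2: B, C, E, J, Q
Level 3: A, H, I, K, L, N, P, R
Level 4: G
N first appears at level 3.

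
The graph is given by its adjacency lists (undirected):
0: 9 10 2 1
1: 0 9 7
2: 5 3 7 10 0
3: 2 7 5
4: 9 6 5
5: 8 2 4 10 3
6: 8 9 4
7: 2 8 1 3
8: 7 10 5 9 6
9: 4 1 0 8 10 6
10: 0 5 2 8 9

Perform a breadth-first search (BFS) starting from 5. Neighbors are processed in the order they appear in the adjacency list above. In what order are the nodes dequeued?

5, 8, 2, 4, 10, 3, 7, 9, 6, 0, 1

Visit 5; enqueue 8, 2, 4, 10, 3 → queue [8, 2, 4, 10, 3]
Visit 8; enqueue 7, 9, 6 → queue [2, 4, 10, 3, 7, 9, 6]
Visit 2; enqueue 0 → queue [4, 10, 3, 7, 9, 6, 0]
Visit 4 → queue [10, 3, 7, 9, 6, 0]
Visit 10 → queue [3, 7, 9, 6, 0]
Visit 3 → queue [7, 9, 6, 0]
Visit 7; enqueue 1 → queue [9, 6, 0, 1]
Visit 9 → queue [6, 0, 1]
Visit 6 → queue [0, 1]
Visit 0 → queue [1]
Visit 1 → queue []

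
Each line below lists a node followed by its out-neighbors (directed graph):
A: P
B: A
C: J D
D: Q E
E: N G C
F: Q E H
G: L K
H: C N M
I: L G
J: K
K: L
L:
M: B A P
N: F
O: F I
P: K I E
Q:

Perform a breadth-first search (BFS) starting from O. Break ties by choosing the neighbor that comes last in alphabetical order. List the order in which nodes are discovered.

O, I, F, L, G, Q, H, E, K, N, M, C, P, B, A, J, D

Visit O; enqueue I, F → queue [I, F]
Visit I; enqueue L, G → queue [F, L, G]
Visit F; enqueue Q, H, E → queue [L, G, Q, H, E]
Visit L → queue [G, Q, H, E]
Visit G; enqueue K → queue [Q, H, E, K]
Visit Q → queue [H, E, K]
Visit H; enqueue N, M, C → queue [E, K, N, M, C]
Visit E → queue [K, N, M, C]
Visit K → queue [N, M, C]
Visit N → queue [M, C]
Visit M; enqueue P, B, A → queue [C, P, B, A]
Visit C; enqueue J, D → queue [P, B, A, J, D]
Visit P → queue [B, A, J, D]
Visit B → queue [A, J, D]
Visit A → queue [J, D]
Visit J → queue [D]
Visit D → queue []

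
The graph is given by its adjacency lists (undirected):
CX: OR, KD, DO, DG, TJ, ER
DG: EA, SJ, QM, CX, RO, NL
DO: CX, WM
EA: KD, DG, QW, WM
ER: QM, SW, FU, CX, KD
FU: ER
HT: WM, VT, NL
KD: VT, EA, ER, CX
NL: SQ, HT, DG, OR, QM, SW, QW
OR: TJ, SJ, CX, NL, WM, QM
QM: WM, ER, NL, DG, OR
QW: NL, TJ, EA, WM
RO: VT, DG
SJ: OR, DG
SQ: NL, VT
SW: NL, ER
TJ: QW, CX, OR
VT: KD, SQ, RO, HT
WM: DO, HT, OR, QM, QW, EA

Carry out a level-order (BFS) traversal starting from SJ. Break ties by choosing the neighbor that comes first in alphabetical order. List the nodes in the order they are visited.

SJ, DG, OR, CX, EA, NL, QM, RO, TJ, WM, DO, ER, KD, QW, HT, SQ, SW, VT, FU

Visit SJ; enqueue DG, OR → queue [DG, OR]
Visit DG; enqueue CX, EA, NL, QM, RO → queue [OR, CX, EA, NL, QM, RO]
Visit OR; enqueue TJ, WM → queue [CX, EA, NL, QM, RO, TJ, WM]
Visit CX; enqueue DO, ER, KD → queue [EA, NL, QM, RO, TJ, WM, DO, ER, KD]
Visit EA; enqueue QW → queue [NL, QM, RO, TJ, WM, DO, ER, KD, QW]
Visit NL; enqueue HT, SQ, SW → queue [QM, RO, TJ, WM, DO, ER, KD, QW, HT, SQ, SW]
Visit QM → queue [RO, TJ, WM, DO, ER, KD, QW, HT, SQ, SW]
Visit RO; enqueue VT → queue [TJ, WM, DO, ER, KD, QW, HT, SQ, SW, VT]
Visit TJ → queue [WM, DO, ER, KD, QW, HT, SQ, SW, VT]
Visit WM → queue [DO, ER, KD, QW, HT, SQ, SW, VT]
Visit DO → queue [ER, KD, QW, HT, SQ, SW, VT]
Visit ER; enqueue FU → queue [KD, QW, HT, SQ, SW, VT, FU]
Visit KD → queue [QW, HT, SQ, SW, VT, FU]
Visit QW → queue [HT, SQ, SW, VT, FU]
Visit HT → queue [SQ, SW, VT, FU]
Visit SQ → queue [SW, VT, FU]
Visit SW → queue [VT, FU]
Visit VT → queue [FU]
Visit FU → queue []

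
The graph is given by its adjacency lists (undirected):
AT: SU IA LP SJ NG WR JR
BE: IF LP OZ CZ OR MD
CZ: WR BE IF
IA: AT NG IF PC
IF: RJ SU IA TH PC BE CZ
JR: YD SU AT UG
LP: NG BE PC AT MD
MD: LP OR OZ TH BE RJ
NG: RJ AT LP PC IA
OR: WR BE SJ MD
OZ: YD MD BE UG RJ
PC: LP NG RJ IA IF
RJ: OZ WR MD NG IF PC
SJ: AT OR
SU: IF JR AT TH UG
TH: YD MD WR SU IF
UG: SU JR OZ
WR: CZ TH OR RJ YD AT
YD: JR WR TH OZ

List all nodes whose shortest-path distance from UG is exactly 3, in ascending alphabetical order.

CZ, IA, LP, NG, OR, PC, SJ, WR

Level 0: UG
Level 1: JR, OZ, SU
Level 2: AT, BE, IF, MD, RJ, TH, YD
Level 3: CZ, IA, LP, NG, OR, PC, SJ, WR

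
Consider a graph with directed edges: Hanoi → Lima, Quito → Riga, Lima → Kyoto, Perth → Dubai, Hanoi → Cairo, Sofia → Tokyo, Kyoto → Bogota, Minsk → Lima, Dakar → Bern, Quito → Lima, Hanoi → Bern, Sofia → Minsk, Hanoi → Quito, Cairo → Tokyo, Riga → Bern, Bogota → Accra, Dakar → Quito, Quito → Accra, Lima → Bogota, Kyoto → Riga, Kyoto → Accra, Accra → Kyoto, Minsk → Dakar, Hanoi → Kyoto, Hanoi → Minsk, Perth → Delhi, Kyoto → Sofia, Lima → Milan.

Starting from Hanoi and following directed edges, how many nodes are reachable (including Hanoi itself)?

BFS from Hanoi visits: Hanoi, Quito, Minsk, Lima, Kyoto, Cairo, Bern, Riga, Accra, Dakar, Milan, Bogota, Sofia, Tokyo
Reachable nodes: 14 of 17 total.

14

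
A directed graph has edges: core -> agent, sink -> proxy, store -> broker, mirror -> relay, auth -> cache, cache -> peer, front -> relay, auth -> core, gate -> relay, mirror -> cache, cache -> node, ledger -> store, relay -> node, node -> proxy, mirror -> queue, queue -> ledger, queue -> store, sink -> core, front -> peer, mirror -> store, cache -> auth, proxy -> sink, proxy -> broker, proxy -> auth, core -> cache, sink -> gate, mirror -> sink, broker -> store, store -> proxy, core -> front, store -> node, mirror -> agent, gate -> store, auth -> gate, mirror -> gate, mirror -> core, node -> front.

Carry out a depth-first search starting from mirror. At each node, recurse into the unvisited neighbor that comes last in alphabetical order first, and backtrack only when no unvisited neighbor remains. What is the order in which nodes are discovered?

mirror store proxy sink gate relay node front peer core cache auth agent broker queue ledger

Visit mirror
mirror → store
store → proxy
proxy → sink
sink → gate
gate → relay
relay → node
node → front
front → peer
sink → core
core → cache
cache → auth
core → agent
proxy → broker
mirror → queue
queue → ledger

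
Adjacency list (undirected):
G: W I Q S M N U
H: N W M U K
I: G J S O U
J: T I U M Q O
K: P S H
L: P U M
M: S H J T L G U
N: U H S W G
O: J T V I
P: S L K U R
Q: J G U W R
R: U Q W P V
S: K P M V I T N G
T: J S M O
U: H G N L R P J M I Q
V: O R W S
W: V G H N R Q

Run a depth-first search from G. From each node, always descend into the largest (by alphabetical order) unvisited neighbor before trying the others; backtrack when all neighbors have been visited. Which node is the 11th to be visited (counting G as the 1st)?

P

Visit G
G → W
W → V
V → S
S → T
T → O
O → J
J → U
U → R
R → Q
R → P
P → L
L → M
M → H
H → N
H → K
U → I

Visit order: G, W, V, S, T, O, J, U, R, Q, P, L, M, H, N, K, I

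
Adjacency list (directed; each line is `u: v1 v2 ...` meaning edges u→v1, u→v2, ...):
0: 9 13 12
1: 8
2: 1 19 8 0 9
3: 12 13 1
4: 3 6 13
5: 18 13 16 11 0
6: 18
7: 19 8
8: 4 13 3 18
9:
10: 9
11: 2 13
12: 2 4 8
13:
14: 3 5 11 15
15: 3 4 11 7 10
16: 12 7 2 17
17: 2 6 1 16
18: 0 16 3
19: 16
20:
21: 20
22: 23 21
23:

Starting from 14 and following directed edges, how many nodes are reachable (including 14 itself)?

BFS from 14 visits: 14, 3, 5, 11, 15, 1, 12, 13, 0, 16, 18, 2, 4, 7, 10, 8, 9, 17, 19, 6
Reachable nodes: 20 of 24 total.

20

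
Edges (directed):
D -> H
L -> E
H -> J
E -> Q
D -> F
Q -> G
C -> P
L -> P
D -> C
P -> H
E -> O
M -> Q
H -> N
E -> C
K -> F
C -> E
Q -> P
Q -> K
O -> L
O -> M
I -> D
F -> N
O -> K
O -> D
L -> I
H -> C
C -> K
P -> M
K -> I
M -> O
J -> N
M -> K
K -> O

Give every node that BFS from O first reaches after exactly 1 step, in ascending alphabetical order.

Level 0: O
Level 1: D, K, L, M
Level 2: C, E, F, H, I, P, Q
Level 3: G, J, N

D, K, L, M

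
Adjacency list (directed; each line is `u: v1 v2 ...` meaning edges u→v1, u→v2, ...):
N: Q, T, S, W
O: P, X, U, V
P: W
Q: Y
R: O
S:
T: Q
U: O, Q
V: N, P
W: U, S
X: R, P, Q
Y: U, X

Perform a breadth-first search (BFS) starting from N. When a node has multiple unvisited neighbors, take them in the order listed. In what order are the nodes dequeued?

Visit N; enqueue Q, T, S, W → queue [Q, T, S, W]
Visit Q; enqueue Y → queue [T, S, W, Y]
Visit T → queue [S, W, Y]
Visit S → queue [W, Y]
Visit W; enqueue U → queue [Y, U]
Visit Y; enqueue X → queue [U, X]
Visit U; enqueue O → queue [X, O]
Visit X; enqueue R, P → queue [O, R, P]
Visit O; enqueue V → queue [R, P, V]
Visit R → queue [P, V]
Visit P → queue [V]
Visit V → queue []

N → Q → T → S → W → Y → U → X → O → R → P → V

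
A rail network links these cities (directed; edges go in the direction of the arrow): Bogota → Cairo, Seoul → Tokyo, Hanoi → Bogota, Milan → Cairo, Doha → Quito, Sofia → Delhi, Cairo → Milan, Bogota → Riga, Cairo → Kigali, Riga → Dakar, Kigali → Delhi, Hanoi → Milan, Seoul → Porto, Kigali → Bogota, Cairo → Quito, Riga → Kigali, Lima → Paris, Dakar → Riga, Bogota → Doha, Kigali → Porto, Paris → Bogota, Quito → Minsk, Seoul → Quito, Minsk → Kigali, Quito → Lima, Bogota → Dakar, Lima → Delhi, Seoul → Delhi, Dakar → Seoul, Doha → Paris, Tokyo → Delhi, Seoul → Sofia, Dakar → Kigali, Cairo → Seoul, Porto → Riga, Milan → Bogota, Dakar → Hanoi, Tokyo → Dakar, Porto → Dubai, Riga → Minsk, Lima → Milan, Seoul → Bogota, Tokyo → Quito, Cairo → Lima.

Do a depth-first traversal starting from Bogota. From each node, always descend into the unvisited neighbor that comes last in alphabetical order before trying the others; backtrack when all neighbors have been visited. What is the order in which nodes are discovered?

Bogota, Riga, Minsk, Kigali, Porto, Dubai, Delhi, Dakar, Seoul, Tokyo, Quito, Lima, Paris, Milan, Cairo, Sofia, Hanoi, Doha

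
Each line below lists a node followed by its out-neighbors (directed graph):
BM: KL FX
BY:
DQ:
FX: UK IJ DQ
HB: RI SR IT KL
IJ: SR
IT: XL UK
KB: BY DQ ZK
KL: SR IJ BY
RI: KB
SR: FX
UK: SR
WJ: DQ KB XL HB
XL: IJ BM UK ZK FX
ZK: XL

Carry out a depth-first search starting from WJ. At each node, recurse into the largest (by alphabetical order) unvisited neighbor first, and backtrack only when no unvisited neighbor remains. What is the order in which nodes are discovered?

Visit WJ
WJ → XL
XL → ZK
XL → UK
UK → SR
SR → FX
FX → IJ
FX → DQ
XL → BM
BM → KL
KL → BY
WJ → KB
WJ → HB
HB → RI
HB → IT

WJ XL ZK UK SR FX IJ DQ BM KL BY KB HB RI IT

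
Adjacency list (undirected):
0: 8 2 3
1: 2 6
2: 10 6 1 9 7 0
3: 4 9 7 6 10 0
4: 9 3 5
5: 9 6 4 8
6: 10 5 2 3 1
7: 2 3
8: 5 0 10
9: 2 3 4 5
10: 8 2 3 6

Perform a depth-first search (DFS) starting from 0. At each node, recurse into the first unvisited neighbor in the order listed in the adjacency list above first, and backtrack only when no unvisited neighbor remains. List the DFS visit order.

0 → 8 → 5 → 9 → 2 → 10 → 3 → 4 → 7 → 6 → 1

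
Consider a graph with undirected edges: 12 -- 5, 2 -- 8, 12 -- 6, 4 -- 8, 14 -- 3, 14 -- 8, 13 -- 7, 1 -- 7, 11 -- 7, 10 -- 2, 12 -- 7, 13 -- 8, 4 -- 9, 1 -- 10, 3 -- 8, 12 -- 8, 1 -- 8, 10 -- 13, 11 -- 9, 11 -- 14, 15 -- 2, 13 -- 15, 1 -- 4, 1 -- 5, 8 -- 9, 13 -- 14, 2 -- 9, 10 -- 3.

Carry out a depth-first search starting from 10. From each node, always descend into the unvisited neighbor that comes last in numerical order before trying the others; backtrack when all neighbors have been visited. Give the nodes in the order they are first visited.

10 -> 13 -> 15 -> 2 -> 9 -> 11 -> 14 -> 8 -> 12 -> 7 -> 1 -> 5 -> 4 -> 6 -> 3

Visit 10
10 → 13
13 → 15
15 → 2
2 → 9
9 → 11
11 → 14
14 → 8
8 → 12
12 → 7
7 → 1
1 → 5
1 → 4
12 → 6
8 → 3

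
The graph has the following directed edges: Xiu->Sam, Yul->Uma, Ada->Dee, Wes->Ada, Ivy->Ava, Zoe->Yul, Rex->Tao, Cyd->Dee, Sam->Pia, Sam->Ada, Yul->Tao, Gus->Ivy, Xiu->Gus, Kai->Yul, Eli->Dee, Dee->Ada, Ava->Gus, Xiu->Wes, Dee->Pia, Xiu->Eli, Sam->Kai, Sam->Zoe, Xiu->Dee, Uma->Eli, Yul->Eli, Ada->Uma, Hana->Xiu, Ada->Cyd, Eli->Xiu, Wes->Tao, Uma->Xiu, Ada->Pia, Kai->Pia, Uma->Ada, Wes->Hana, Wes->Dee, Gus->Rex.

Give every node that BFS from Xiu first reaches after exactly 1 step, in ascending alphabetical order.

Dee, Eli, Gus, Sam, Wes

Level 0: Xiu
Level 1: Dee, Eli, Gus, Sam, Wes
Level 2: Ada, Hana, Ivy, Kai, Pia, Rex, Tao, Zoe
Level 3: Ava, Cyd, Uma, Yul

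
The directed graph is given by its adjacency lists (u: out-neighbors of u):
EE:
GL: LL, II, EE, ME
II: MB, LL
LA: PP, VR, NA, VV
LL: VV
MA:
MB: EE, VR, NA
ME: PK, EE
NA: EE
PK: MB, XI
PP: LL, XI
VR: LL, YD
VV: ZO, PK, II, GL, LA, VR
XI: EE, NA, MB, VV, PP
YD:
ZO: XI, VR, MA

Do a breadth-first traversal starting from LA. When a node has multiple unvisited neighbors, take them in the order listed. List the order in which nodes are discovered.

Visit LA; enqueue PP, VR, NA, VV → queue [PP, VR, NA, VV]
Visit PP; enqueue LL, XI → queue [VR, NA, VV, LL, XI]
Visit VR; enqueue YD → queue [NA, VV, LL, XI, YD]
Visit NA; enqueue EE → queue [VV, LL, XI, YD, EE]
Visit VV; enqueue ZO, PK, II, GL → queue [LL, XI, YD, EE, ZO, PK, II, GL]
Visit LL → queue [XI, YD, EE, ZO, PK, II, GL]
Visit XI; enqueue MB → queue [YD, EE, ZO, PK, II, GL, MB]
Visit YD → queue [EE, ZO, PK, II, GL, MB]
Visit EE → queue [ZO, PK, II, GL, MB]
Visit ZO; enqueue MA → queue [PK, II, GL, MB, MA]
Visit PK → queue [II, GL, MB, MA]
Visit II → queue [GL, MB, MA]
Visit GL; enqueue ME → queue [MB, MA, ME]
Visit MB → queue [MA, ME]
Visit MA → queue [ME]
Visit ME → queue []

LA → PP → VR → NA → VV → LL → XI → YD → EE → ZO → PK → II → GL → MB → MA → ME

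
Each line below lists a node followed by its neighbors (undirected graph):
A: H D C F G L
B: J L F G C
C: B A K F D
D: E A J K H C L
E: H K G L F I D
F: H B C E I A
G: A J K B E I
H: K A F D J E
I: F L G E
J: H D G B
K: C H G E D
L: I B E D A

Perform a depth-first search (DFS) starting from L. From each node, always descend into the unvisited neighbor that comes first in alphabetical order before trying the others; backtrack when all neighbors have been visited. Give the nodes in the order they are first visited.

Visit L
L → A
A → C
C → B
B → F
F → E
E → D
D → H
H → J
J → G
G → I
G → K

L -> A -> C -> B -> F -> E -> D -> H -> J -> G -> I -> K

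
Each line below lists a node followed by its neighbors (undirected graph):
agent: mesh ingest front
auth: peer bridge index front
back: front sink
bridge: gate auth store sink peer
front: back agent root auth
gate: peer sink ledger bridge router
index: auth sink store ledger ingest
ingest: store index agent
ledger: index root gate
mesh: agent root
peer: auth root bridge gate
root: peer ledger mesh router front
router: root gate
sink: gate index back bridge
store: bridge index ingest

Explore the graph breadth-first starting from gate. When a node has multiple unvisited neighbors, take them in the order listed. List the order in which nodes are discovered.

Visit gate; enqueue peer, sink, ledger, bridge, router → queue [peer, sink, ledger, bridge, router]
Visit peer; enqueue auth, root → queue [sink, ledger, bridge, router, auth, root]
Visit sink; enqueue index, back → queue [ledger, bridge, router, auth, root, index, back]
Visit ledger → queue [bridge, router, auth, root, index, back]
Visit bridge; enqueue store → queue [router, auth, root, index, back, store]
Visit router → queue [auth, root, index, back, store]
Visit auth; enqueue front → queue [root, index, back, store, front]
Visit root; enqueue mesh → queue [index, back, store, front, mesh]
Visit index; enqueue ingest → queue [back, store, front, mesh, ingest]
Visit back → queue [store, front, mesh, ingest]
Visit store → queue [front, mesh, ingest]
Visit front; enqueue agent → queue [mesh, ingest, agent]
Visit mesh → queue [ingest, agent]
Visit ingest → queue [agent]
Visit agent → queue []

gate, peer, sink, ledger, bridge, router, auth, root, index, back, store, front, mesh, ingest, agent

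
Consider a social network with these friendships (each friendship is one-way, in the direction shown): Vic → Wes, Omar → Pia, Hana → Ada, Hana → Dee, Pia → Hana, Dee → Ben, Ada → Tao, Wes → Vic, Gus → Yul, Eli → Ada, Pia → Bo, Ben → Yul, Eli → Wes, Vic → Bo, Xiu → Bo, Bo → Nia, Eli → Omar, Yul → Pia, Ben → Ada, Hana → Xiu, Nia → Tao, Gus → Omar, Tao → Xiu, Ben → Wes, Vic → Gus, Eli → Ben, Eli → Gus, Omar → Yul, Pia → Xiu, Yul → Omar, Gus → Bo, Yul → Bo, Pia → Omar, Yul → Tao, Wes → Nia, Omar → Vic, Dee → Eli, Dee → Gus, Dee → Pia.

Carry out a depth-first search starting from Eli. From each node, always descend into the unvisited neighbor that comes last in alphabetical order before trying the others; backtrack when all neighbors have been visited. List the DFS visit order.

Eli -> Wes -> Vic -> Gus -> Yul -> Tao -> Xiu -> Bo -> Nia -> Pia -> Omar -> Hana -> Dee -> Ben -> Ada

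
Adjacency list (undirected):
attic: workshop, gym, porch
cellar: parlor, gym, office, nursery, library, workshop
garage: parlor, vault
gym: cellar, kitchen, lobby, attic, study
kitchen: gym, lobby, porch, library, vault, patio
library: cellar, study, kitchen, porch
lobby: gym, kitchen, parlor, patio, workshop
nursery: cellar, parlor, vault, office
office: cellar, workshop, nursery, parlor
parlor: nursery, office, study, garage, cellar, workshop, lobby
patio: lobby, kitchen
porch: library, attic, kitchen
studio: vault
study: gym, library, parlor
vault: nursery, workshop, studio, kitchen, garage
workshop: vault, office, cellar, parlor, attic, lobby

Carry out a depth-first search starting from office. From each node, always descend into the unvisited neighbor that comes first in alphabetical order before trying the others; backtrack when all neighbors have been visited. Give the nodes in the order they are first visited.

office -> cellar -> gym -> attic -> porch -> kitchen -> library -> study -> parlor -> garage -> vault -> nursery -> studio -> workshop -> lobby -> patio

Visit office
office → cellar
cellar → gym
gym → attic
attic → porch
porch → kitchen
kitchen → library
library → study
study → parlor
parlor → garage
garage → vault
vault → nursery
vault → studio
vault → workshop
workshop → lobby
lobby → patio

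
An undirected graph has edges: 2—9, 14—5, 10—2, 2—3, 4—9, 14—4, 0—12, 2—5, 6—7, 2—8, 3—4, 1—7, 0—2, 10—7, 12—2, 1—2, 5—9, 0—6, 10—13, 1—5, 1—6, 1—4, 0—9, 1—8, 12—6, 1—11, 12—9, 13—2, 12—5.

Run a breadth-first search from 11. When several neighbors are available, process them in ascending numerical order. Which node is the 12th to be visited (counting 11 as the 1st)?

10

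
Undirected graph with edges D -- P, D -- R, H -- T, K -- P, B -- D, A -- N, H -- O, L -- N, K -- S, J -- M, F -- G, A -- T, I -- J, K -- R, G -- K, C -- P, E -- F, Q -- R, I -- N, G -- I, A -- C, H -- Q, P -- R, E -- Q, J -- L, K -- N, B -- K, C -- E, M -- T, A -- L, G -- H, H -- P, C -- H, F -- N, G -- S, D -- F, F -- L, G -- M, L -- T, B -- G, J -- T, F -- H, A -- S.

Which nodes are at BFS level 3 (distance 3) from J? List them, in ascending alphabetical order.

Level 0: J
Level 1: I, L, M, T
Level 2: A, F, G, H, N
Level 3: B, C, D, E, K, O, P, Q, S
Level 4: R

B, C, D, E, K, O, P, Q, S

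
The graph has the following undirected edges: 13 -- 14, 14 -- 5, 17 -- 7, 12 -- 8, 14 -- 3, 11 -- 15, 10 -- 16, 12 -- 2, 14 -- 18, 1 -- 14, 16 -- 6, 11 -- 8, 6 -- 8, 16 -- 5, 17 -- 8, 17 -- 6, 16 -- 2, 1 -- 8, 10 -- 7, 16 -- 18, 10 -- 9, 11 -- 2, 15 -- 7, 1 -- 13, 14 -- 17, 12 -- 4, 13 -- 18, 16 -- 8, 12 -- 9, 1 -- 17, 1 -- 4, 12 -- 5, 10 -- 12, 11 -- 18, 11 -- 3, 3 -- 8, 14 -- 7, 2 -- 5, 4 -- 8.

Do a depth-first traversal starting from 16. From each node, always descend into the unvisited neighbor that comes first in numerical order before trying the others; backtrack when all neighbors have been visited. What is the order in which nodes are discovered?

Visit 16
16 → 2
2 → 5
5 → 12
12 → 4
4 → 1
1 → 8
8 → 3
3 → 11
11 → 15
15 → 7
7 → 10
10 → 9
7 → 14
14 → 13
13 → 18
14 → 17
17 → 6

16, 2, 5, 12, 4, 1, 8, 3, 11, 15, 7, 10, 9, 14, 13, 18, 17, 6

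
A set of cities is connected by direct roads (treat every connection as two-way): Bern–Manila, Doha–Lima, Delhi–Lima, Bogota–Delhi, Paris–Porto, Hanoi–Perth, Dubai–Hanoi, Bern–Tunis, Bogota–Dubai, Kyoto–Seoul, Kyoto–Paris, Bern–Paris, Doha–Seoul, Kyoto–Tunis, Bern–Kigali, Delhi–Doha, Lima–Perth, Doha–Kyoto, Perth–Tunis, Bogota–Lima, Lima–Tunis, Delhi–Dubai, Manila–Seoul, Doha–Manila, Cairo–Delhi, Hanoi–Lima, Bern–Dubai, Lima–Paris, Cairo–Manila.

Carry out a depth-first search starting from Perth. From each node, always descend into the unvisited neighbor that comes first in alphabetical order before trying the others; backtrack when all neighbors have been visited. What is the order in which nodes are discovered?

Perth → Hanoi → Dubai → Bern → Kigali → Manila → Cairo → Delhi → Bogota → Lima → Doha → Kyoto → Paris → Porto → Seoul → Tunis

Visit Perth
Perth → Hanoi
Hanoi → Dubai
Dubai → Bern
Bern → Kigali
Bern → Manila
Manila → Cairo
Cairo → Delhi
Delhi → Bogota
Bogota → Lima
Lima → Doha
Doha → Kyoto
Kyoto → Paris
Paris → Porto
Kyoto → Seoul
Kyoto → Tunis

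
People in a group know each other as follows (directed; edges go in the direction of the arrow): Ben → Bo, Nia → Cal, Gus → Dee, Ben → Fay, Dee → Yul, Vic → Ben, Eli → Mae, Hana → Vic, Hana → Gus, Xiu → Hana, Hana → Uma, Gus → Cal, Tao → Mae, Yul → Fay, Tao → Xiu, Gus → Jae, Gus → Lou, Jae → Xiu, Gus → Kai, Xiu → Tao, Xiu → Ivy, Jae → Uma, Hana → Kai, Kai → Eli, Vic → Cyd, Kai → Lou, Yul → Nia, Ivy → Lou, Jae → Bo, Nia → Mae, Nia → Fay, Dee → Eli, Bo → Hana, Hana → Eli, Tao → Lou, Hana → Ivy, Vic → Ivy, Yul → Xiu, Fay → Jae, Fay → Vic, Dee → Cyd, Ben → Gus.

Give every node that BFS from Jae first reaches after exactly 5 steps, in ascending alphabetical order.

Fay, Yul

Level 0: Jae
Level 1: Bo, Uma, Xiu
Level 2: Hana, Ivy, Tao
Level 3: Eli, Gus, Kai, Lou, Mae, Vic
Level 4: Ben, Cal, Cyd, Dee
Level 5: Fay, Yul
Level 6: Nia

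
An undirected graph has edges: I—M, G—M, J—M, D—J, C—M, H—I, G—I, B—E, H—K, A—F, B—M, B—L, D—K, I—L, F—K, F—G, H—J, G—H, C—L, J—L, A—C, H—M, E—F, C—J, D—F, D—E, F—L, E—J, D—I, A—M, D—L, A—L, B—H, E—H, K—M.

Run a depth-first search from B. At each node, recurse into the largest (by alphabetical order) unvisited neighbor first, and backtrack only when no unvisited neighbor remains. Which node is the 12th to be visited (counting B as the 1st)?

Visit B
B → M
M → K
K → H
H → J
J → L
L → I
I → G
G → F
F → E
E → D
F → A
A → C

Visit order: B, M, K, H, J, L, I, G, F, E, D, A, C

A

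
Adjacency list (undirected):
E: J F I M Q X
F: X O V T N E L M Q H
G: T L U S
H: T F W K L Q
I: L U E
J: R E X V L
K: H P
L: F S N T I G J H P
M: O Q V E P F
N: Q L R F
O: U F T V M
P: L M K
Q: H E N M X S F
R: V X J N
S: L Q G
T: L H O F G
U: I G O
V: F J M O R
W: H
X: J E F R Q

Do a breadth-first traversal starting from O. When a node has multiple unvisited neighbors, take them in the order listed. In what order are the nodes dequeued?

O, U, F, T, V, M, I, G, X, N, E, L, Q, H, J, R, P, S, W, K

Visit O; enqueue U, F, T, V, M → queue [U, F, T, V, M]
Visit U; enqueue I, G → queue [F, T, V, M, I, G]
Visit F; enqueue X, N, E, L, Q, H → queue [T, V, M, I, G, X, N, E, L, Q, H]
Visit T → queue [V, M, I, G, X, N, E, L, Q, H]
Visit V; enqueue J, R → queue [M, I, G, X, N, E, L, Q, H, J, R]
Visit M; enqueue P → queue [I, G, X, N, E, L, Q, H, J, R, P]
Visit I → queue [G, X, N, E, L, Q, H, J, R, P]
Visit G; enqueue S → queue [X, N, E, L, Q, H, J, R, P, S]
Visit X → queue [N, E, L, Q, H, J, R, P, S]
Visit N → queue [E, L, Q, H, J, R, P, S]
Visit E → queue [L, Q, H, J, R, P, S]
Visit L → queue [Q, H, J, R, P, S]
Visit Q → queue [H, J, R, P, S]
Visit H; enqueue W, K → queue [J, R, P, S, W, K]
Visit J → queue [R, P, S, W, K]
Visit R → queue [P, S, W, K]
Visit P → queue [S, W, K]
Visit S → queue [W, K]
Visit W → queue [K]
Visit K → queue []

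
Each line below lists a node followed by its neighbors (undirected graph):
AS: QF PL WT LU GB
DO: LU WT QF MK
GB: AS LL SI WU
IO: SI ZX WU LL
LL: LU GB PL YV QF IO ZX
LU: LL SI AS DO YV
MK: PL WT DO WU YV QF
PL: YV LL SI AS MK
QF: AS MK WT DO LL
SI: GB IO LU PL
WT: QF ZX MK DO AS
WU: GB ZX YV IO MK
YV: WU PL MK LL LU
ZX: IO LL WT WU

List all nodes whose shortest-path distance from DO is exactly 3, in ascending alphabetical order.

GB, IO

Level 0: DO
Level 1: LU, MK, QF, WT
Level 2: AS, LL, PL, SI, WU, YV, ZX
Level 3: GB, IO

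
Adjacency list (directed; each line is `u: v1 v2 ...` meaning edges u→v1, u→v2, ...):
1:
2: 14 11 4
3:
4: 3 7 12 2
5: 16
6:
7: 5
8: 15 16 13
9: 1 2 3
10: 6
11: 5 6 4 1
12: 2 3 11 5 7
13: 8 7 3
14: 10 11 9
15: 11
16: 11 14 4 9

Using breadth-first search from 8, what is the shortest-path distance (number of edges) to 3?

2

Level 0: 8
Level 1: 13, 15, 16
Level 2: 3, 4, 7, 9, 11, 14
Level 3: 1, 2, 5, 6, 10, 12
3 first appears at level 2.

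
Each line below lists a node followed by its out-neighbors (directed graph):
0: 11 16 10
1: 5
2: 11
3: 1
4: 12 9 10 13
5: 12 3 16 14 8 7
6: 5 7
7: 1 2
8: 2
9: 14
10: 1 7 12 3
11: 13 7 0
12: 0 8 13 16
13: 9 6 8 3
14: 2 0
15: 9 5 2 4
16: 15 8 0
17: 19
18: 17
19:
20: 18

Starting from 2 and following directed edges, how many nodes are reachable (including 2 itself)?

BFS from 2 visits: 2, 11, 13, 7, 0, 9, 6, 8, 3, 1, 16, 10, 14, 5, 15, 12, 4
Reachable nodes: 17 of 21 total.

17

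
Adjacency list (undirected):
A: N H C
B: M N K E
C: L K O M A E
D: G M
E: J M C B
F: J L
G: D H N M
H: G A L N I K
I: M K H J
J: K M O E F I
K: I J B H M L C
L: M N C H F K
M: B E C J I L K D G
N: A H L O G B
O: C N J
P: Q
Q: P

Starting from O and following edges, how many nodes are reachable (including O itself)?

15

BFS from O visits: O, N, J, C, L, H, G, B, A, M, K, I, F, E, D
Reachable nodes: 15 of 17 total.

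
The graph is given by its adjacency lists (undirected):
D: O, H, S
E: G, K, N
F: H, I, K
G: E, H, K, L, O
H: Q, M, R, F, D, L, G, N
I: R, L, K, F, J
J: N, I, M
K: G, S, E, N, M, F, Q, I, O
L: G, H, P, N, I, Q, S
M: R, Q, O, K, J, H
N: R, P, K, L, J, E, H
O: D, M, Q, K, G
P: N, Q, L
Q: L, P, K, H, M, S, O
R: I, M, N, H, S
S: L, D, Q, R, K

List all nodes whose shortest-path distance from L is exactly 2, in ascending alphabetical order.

D, E, F, J, K, M, O, R

Level 0: L
Level 1: G, H, I, N, P, Q, S
Level 2: D, E, F, J, K, M, O, R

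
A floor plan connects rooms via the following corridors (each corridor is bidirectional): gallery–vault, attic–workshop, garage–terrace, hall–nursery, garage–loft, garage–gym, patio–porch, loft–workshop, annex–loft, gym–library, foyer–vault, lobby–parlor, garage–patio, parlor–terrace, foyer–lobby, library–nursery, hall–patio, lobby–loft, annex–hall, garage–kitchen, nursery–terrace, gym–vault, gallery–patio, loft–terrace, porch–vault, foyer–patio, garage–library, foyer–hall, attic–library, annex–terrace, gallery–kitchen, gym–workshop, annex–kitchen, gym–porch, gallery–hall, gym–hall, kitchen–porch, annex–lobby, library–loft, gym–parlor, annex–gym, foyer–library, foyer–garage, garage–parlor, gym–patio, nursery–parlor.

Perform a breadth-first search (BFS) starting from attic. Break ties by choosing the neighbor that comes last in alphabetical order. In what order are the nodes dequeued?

attic workshop library loft gym nursery garage foyer terrace lobby annex vault porch patio parlor hall kitchen gallery

Visit attic; enqueue workshop, library → queue [workshop, library]
Visit workshop; enqueue loft, gym → queue [library, loft, gym]
Visit library; enqueue nursery, garage, foyer → queue [loft, gym, nursery, garage, foyer]
Visit loft; enqueue terrace, lobby, annex → queue [gym, nursery, garage, foyer, terrace, lobby, annex]
Visit gym; enqueue vault, porch, patio, parlor, hall → queue [nursery, garage, foyer, terrace, lobby, annex, vault, porch, patio, parlor, hall]
Visit nursery → queue [garage, foyer, terrace, lobby, annex, vault, porch, patio, parlor, hall]
Visit garage; enqueue kitchen → queue [foyer, terrace, lobby, annex, vault, porch, patio, parlor, hall, kitchen]
Visit foyer → queue [terrace, lobby, annex, vault, porch, patio, parlor, hall, kitchen]
Visit terrace → queue [lobby, annex, vault, porch, patio, parlor, hall, kitchen]
Visit lobby → queue [annex, vault, porch, patio, parlor, hall, kitchen]
Visit annex → queue [vault, porch, patio, parlor, hall, kitchen]
Visit vault; enqueue gallery → queue [porch, patio, parlor, hall, kitchen, gallery]
Visit porch → queue [patio, parlor, hall, kitchen, gallery]
Visit patio → queue [parlor, hall, kitchen, gallery]
Visit parlor → queue [hall, kitchen, gallery]
Visit hall → queue [kitchen, gallery]
Visit kitchen → queue [gallery]
Visit gallery → queue []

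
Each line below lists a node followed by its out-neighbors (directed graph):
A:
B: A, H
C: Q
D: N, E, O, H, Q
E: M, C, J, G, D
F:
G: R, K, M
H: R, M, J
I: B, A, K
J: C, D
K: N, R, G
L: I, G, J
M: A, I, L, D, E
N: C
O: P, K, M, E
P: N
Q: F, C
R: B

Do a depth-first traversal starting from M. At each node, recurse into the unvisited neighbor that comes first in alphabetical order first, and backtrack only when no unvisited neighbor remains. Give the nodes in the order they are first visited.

Visit M
M → A
M → D
D → E
E → C
C → Q
Q → F
E → G
G → K
K → N
K → R
R → B
B → H
H → J
D → O
O → P
M → I
M → L

M, A, D, E, C, Q, F, G, K, N, R, B, H, J, O, P, I, L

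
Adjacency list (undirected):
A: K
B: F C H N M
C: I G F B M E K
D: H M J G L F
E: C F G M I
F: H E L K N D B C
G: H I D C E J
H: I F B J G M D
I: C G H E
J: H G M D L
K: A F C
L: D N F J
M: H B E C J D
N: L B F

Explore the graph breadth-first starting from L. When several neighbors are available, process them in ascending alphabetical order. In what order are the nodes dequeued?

Visit L; enqueue D, F, J, N → queue [D, F, J, N]
Visit D; enqueue G, H, M → queue [F, J, N, G, H, M]
Visit F; enqueue B, C, E, K → queue [J, N, G, H, M, B, C, E, K]
Visit J → queue [N, G, H, M, B, C, E, K]
Visit N → queue [G, H, M, B, C, E, K]
Visit G; enqueue I → queue [H, M, B, C, E, K, I]
Visit H → queue [M, B, C, E, K, I]
Visit M → queue [B, C, E, K, I]
Visit B → queue [C, E, K, I]
Visit C → queue [E, K, I]
Visit E → queue [K, I]
Visit K; enqueue A → queue [I, A]
Visit I → queue [A]
Visit A → queue []

L D F J N G H M B C E K I A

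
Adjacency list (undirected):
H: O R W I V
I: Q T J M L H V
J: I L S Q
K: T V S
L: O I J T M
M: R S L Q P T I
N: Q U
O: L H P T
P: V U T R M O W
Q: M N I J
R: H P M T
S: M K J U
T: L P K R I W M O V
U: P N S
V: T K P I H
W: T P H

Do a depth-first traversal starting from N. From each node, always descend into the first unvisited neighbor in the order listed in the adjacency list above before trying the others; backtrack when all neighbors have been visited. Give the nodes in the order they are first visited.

N -> Q -> M -> R -> H -> O -> L -> I -> T -> P -> V -> K -> S -> J -> U -> W

Visit N
N → Q
Q → M
M → R
R → H
H → O
O → L
L → I
I → T
T → P
P → V
V → K
K → S
S → J
S → U
P → W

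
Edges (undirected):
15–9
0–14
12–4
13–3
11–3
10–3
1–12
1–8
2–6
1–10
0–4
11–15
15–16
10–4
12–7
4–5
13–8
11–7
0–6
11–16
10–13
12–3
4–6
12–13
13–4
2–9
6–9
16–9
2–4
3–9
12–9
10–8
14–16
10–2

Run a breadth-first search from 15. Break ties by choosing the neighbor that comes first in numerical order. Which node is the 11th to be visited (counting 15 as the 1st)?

Visit 15; enqueue 9, 11, 16 → queue [9, 11, 16]
Visit 9; enqueue 2, 3, 6, 12 → queue [11, 16, 2, 3, 6, 12]
Visit 11; enqueue 7 → queue [16, 2, 3, 6, 12, 7]
Visit 16; enqueue 14 → queue [2, 3, 6, 12, 7, 14]
Visit 2; enqueue 4, 10 → queue [3, 6, 12, 7, 14, 4, 10]
Visit 3; enqueue 13 → queue [6, 12, 7, 14, 4, 10, 13]
Visit 6; enqueue 0 → queue [12, 7, 14, 4, 10, 13, 0]
Visit 12; enqueue 1 → queue [7, 14, 4, 10, 13, 0, 1]
Visit 7 → queue [14, 4, 10, 13, 0, 1]
Visit 14 → queue [4, 10, 13, 0, 1]
Visit 4; enqueue 5 → queue [10, 13, 0, 1, 5]
Visit 10; enqueue 8 → queue [13, 0, 1, 5, 8]
Visit 13 → queue [0, 1, 5, 8]
Visit 0 → queue [1, 5, 8]
Visit 1 → queue [5, 8]
Visit 5 → queue [8]
Visit 8 → queue []

Visit order: 15, 9, 11, 16, 2, 3, 6, 12, 7, 14, 4, 10, 13, 0, 1, 5, 8

4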